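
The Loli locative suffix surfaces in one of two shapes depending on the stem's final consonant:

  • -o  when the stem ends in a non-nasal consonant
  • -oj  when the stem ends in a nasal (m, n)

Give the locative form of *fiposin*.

Since the final consonant of *fiposin* is /n/ (a nasal), it takes -oj, giving *fiposinoj*.

fiposinoj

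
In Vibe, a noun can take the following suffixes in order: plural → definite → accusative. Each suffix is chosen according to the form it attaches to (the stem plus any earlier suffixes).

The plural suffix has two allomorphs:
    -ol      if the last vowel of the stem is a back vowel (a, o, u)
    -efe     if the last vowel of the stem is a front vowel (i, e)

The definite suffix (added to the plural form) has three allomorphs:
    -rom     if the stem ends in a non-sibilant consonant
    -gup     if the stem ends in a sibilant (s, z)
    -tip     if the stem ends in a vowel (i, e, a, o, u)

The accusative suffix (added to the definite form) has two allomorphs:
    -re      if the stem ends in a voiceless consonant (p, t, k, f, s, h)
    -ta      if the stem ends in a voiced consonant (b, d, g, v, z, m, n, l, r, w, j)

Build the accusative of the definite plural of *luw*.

*luw* — last vowel /u/ (a back vowel) → -ol → *luwol*.
Since the final sound of the plural form *luwol* is /l/ (a non-sibilant consonant), it takes -rom, giving *luwolrom*.
The definite form *luwolrom* — final consonant /m/ (voiced) → -ta → *luwolromta*.

luwolromta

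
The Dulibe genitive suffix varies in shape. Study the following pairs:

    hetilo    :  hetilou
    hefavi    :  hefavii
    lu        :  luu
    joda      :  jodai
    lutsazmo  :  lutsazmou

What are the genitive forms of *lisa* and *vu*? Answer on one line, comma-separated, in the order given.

lisai, vuu

The alternation tracks the last vowel of the stem — -u when the last vowel of the stem is a rounded vowel (*hetilo*, *lu*, *lutsazmo*); -i when the last vowel of the stem is an unrounded vowel (*hefavi*, *joda*).
*lisa* — last vowel /a/ (an unrounded vowel) → -i → *lisai*.
The last vowel of *vu* is /u/, which is a rounded vowel, so the suffix is -u, giving *vuu*.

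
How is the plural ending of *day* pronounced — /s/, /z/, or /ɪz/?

The stem *day* ends in a voiced non-sibilant sound.
The plural suffix surfaces as /ɪz/ after sibilants, /s/ after other voiceless consonants, and /z/ after other voiced sounds.
So the plural -s on *day* is pronounced /z/.

/z/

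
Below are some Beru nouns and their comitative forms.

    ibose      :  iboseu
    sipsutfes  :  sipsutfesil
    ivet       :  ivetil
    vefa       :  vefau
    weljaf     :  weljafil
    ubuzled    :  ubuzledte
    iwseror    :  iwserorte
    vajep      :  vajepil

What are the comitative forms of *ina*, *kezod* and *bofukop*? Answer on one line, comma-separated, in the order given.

inau, kezodte, bofukopil

The alternation tracks the final sound of the stem — -il when the stem ends in a voiceless consonant (*sipsutfes*, *ivet*, *weljaf*, *vajep*); -te when the stem ends in a voiced consonant (*ubuzled*, *iwseror*); -u when the stem ends in a vowel (*ibose*, *vefa*).
The final sound of *ina* is /a/, which is a vowel, so the suffix is -u, giving *inau*.
*kezod*: final sound = /d/, a voiced consonant → -te → *kezodte*.
*bofukop*: final sound = /p/, a voiceless consonant → -il → *bofukopil*.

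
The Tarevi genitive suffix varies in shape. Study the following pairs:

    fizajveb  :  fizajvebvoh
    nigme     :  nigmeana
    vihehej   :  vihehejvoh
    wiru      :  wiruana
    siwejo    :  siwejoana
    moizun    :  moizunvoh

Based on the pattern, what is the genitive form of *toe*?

toeana

The alternation tracks the final sound of the stem — -voh when the stem ends in a consonant (*fizajveb*, *vihehej*, *moizun*); -ana when the stem ends in a vowel (*nigme*, *wiru*, *siwejo*).
*toe* — final sound /e/ (a vowel) → -ana → *toeana*.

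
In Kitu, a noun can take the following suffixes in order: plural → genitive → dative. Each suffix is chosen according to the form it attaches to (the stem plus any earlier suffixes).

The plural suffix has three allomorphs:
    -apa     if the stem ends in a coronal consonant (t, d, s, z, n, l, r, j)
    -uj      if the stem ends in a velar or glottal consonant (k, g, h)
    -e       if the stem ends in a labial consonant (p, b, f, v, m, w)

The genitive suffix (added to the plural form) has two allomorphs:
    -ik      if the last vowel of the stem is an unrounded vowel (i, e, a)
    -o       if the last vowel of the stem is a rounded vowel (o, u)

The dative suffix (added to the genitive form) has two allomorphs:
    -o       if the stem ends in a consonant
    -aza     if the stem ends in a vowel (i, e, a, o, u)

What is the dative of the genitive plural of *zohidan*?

zohidanapaiko

The final consonant of *zohidan* is /n/, which is coronal, so the plural suffix is -apa, giving *zohidanapa*.
The last vowel of the plural form *zohidanapa* is /a/, which is an unrounded vowel, so the genitive suffix is -ik, giving *zohidanapaik*.
The genitive form *zohidanapaik* — final sound /k/ (a consonant) → -o → *zohidanapaiko*.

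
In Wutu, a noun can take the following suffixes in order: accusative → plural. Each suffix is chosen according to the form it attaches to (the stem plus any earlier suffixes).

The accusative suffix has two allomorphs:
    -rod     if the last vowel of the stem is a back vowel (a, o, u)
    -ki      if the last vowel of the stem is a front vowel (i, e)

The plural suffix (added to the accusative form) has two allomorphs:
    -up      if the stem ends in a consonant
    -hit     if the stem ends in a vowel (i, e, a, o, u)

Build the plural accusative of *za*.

*za* — last vowel /a/ (a back vowel) → -rod → *zarod*.
The final sound of the accusative form *zarod* is /d/, which is a consonant, so the plural suffix is -up, giving *zarodup*.

zarodup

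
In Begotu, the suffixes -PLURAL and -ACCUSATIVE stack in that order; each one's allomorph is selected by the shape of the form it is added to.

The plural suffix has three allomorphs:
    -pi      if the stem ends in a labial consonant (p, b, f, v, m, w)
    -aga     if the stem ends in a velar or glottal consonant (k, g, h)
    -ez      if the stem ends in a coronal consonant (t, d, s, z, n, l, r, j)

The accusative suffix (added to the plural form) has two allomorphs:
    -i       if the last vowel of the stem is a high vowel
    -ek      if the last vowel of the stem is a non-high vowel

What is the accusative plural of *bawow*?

The final consonant of *bawow* is /w/, which is labial, so the plural suffix is -pi, giving *bawowpi*.
The last vowel of the plural form *bawowpi* is /i/, which is a high vowel, so the accusative suffix is -i, giving *bawowpii*.

bawowpii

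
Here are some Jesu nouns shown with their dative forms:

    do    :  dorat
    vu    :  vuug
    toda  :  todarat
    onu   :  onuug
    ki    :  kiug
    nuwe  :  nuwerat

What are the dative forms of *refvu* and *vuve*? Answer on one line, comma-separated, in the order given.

The pattern is height harmony: -ug when the last vowel of the stem is a high vowel (*vu*, *onu*, *ki*); -rat when the last vowel of the stem is a non-high vowel (*do*, *toda*, *nuwe*).
*refvu* — last vowel /u/ (a high vowel) → -ug → *refvuug*.
The last vowel of *vuve* is /e/, which is a non-high vowel, so the suffix is -rat, giving *vuverat*.

refvuug, vuverat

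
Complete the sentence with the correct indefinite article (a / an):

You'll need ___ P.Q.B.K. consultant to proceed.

The indefinite article is chosen by the initial *sound* of the following word, not its spelling.
The initialism *P.Q.B.K.* is read letter by letter; the first letter, P, is pronounced /piː/, which begins with a consonant sound.
So the article is *a*: You'll need a P.Q.B.K. consultant to proceed.

a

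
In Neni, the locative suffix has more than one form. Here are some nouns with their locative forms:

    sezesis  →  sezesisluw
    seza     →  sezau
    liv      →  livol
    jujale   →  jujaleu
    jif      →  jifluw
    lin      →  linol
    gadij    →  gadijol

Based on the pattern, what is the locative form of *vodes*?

The alternation tracks the final sound of the stem — -luw when the stem ends in a voiceless consonant (*sezesis*, *jif*); -ol when the stem ends in a voiced consonant (*liv*, *lin*, *gadij*); -u when the stem ends in a vowel (*seza*, *jujale*).
Since the final sound of *vodes* is /s/ (a voiceless consonant), it takes -luw, giving *vodesluw*.

vodesluw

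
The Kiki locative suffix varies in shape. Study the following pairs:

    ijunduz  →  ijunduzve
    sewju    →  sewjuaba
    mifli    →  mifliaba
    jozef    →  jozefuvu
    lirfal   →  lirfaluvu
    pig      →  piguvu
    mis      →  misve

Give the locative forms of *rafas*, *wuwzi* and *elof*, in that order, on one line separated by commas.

rafasve, wuwziaba, elofuvu

Looking at the final sound of each stem: -ve when the stem ends in a sibilant (*ijunduz*, *mis*); -uvu when the stem ends in a non-sibilant consonant (*jozef*, *lirfal*, *pig*); -aba when the stem ends in a vowel (*sewju*, *mifli*).
*rafas*: final sound = /s/, a sibilant → -ve → *rafasve*.
The final sound of *wuwzi* is /i/, which is a vowel, so the suffix is -aba, giving *wuwziaba*.
*elof* — final sound /f/ (a non-sibilant consonant) → -uvu → *elofuvu*.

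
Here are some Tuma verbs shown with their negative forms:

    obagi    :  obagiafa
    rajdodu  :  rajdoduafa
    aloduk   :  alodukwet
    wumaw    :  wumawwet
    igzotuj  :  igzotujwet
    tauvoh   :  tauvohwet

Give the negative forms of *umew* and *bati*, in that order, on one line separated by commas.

The alternation tracks the final sound of the stem — -wet when the stem ends in a consonant (*aloduk*, *wumaw*, *igzotuj*, *tauvoh*); -afa when the stem ends in a vowel (*obagi*, *rajdodu*).
*umew* — final sound /w/ (a consonant) → -wet → *umewwet*.
*bati*: final sound = /i/, a vowel → -afa → *batiafa*.

umewwet, batiafa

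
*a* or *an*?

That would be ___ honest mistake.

The indefinite article is chosen by the initial *sound* of the following word, not its spelling.
*honest* begins with the sound /ɒ/ (silent h) — a vowel sound.
So the article is *an*: That would be an honest mistake.

an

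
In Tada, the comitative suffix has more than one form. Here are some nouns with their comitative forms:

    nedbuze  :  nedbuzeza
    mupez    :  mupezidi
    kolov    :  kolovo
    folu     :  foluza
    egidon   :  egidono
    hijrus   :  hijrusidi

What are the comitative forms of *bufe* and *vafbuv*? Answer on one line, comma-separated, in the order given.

The suffix is conditioned by the final sound: -idi when the stem ends in a sibilant (*mupez*, *hijrus*); -o when the stem ends in a non-sibilant consonant (*kolov*, *egidon*); -za when the stem ends in a vowel (*nedbuze*, *folu*).
Since the final sound of *bufe* is /e/ (a vowel), it takes -za, giving *bufeza*.
Since the final sound of *vafbuv* is /v/ (a non-sibilant consonant), it takes -o, giving *vafbuvo*.

bufeza, vafbuvo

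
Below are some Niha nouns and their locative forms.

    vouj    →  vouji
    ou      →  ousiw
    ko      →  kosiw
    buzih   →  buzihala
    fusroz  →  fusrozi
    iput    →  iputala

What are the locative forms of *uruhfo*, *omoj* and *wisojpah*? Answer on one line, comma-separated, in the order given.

The pattern is voicing of the final sound: -ala when the stem ends in a voiceless consonant (*buzih*, *iput*); -i when the stem ends in a voiced consonant (*vouj*, *fusroz*); -siw when the stem ends in a vowel (*ou*, *ko*).
Since the final sound of *uruhfo* is /o/ (a vowel), it takes -siw, giving *uruhfosiw*.
*omoj* — final sound /j/ (a voiced consonant) → -i → *omoji*.
Since the final sound of *wisojpah* is /h/ (a voiceless consonant), it takes -ala, giving *wisojpahala*.

uruhfosiw, omoji, wisojpahala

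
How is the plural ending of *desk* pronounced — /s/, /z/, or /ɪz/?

/s/

The stem *desk* ends in a voiceless non-sibilant consonant.
The plural suffix surfaces as /ɪz/ after sibilants, /s/ after other voiceless consonants, and /z/ after other voiced sounds.
So the plural -s on *desk* is pronounced /s/.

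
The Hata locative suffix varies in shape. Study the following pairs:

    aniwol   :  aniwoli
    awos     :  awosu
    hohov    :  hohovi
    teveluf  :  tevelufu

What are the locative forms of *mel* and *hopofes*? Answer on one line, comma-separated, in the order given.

The suffix is conditioned by the final consonant: -u when the stem ends in a voiceless consonant (*awos*, *teveluf*); -i when the stem ends in a voiced consonant (*aniwol*, *hohov*).
*mel*: final consonant = /l/, voiced → -i → *meli*.
The final consonant of *hopofes* is /s/, which is voiceless, so the suffix is -u, giving *hopofesu*.

meli, hopofesu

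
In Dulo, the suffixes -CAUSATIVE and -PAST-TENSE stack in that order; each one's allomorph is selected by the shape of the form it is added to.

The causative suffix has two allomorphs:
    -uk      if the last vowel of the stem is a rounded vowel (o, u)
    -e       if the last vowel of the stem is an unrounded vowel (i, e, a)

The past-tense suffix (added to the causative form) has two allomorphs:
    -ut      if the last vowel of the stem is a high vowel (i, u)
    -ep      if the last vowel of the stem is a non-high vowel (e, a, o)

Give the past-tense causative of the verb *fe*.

*fe* — last vowel /e/ (an unrounded vowel) → -e → *fee*.
The causative form *fee*: last vowel = /e/, a non-high vowel → -ep → *feeep*.

feeep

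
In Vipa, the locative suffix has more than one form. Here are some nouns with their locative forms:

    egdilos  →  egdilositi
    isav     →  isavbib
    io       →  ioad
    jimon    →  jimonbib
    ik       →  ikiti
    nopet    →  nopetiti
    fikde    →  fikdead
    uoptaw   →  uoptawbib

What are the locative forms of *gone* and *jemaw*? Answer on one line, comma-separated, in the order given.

gonead, jemawbib

Looking at the final sound of each stem: -iti when the stem ends in a voiceless consonant (*egdilos*, *ik*, *nopet*); -bib when the stem ends in a voiced consonant (*isav*, *jimon*, *uoptaw*); -ad when the stem ends in a vowel (*io*, *fikde*).
*gone*: final sound = /e/, a vowel → -ad → *gonead*.
*jemaw* — final sound /w/ (a voiced consonant) → -bib → *jemawbib*.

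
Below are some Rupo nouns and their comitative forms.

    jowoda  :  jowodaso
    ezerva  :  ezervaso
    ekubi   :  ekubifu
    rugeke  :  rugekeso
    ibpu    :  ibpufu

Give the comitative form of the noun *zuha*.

zuhaso

The pattern is height harmony: -fu when the last vowel of the stem is a high vowel (*ekubi*, *ibpu*); -so when the last vowel of the stem is a non-high vowel (*jowoda*, *ezerva*, *rugeke*).
The last vowel of *zuha* is /a/, which is a non-high vowel, so the suffix is -so, giving *zuhaso*.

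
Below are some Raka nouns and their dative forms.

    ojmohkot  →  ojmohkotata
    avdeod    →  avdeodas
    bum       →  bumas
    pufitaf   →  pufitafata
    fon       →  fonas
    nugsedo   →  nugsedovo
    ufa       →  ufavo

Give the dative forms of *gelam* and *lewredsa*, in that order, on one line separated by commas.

gelamas, lewredsavo

The alternation tracks the final sound of the stem — -ata when the stem ends in a voiceless consonant (*ojmohkot*, *pufitaf*); -as when the stem ends in a voiced consonant (*avdeod*, *bum*, *fon*); -vo when the stem ends in a vowel (*nugsedo*, *ufa*).
Since the final sound of *gelam* is /m/ (a voiced consonant), it takes -as, giving *gelamas*.
Since the final sound of *lewredsa* is /a/ (a vowel), it takes -vo, giving *lewredsavo*.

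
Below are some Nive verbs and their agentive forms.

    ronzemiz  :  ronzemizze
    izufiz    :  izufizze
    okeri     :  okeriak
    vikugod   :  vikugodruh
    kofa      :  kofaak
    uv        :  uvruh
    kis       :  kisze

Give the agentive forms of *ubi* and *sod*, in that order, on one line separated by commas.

Looking at the final sound of each stem: -ze when the stem ends in a sibilant (*ronzemiz*, *izufiz*, *kis*); -ruh when the stem ends in a non-sibilant consonant (*vikugod*, *uv*); -ak when the stem ends in a vowel (*okeri*, *kofa*).
*ubi*: final sound = /i/, a vowel → -ak → *ubiak*.
*sod*: final sound = /d/, a non-sibilant consonant → -ruh → *sodruh*.

ubiak, sodruh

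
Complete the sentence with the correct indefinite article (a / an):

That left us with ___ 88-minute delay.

The indefinite article is chosen by the initial *sound* of the following word, not its spelling.
The number *88* is spoken "eighty-…", beginning with /ˈeɪti/ — a vowel sound.
So the article is *an*: That left us with an 88-minute delay.

an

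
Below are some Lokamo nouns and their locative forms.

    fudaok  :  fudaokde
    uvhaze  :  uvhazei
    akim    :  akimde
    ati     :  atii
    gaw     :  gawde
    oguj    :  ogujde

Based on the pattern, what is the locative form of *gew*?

The pattern is consonant vs. vowel: -de when the stem ends in a consonant (*fudaok*, *akim*, *gaw*, *oguj*); -i when the stem ends in a vowel (*uvhaze*, *ati*).
Since the final sound of *gew* is /w/ (a consonant), it takes -de, giving *gewde*.

gewde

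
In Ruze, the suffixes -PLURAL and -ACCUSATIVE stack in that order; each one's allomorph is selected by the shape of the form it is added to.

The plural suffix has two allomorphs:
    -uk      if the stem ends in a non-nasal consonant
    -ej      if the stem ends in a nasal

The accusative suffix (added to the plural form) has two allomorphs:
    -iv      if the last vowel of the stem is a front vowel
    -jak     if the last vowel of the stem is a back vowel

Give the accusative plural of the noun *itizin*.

itizinejiv

The final consonant of *itizin* is /n/, which is a nasal, so the plural suffix is -ej, giving *itizinej*.
The plural form *itizinej* — last vowel /e/ (a front vowel) → -iv → *itizinejiv*.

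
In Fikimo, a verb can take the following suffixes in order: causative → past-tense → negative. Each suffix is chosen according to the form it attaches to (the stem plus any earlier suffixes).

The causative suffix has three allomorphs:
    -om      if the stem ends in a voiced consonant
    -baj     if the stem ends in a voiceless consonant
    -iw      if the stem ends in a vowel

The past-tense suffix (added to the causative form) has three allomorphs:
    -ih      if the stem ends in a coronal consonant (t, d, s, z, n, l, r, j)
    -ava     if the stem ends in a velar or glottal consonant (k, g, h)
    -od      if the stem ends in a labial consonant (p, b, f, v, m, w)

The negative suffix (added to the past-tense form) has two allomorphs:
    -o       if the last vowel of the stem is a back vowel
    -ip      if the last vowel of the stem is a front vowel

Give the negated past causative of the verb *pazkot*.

The final sound of *pazkot* is /t/, which is a voiceless consonant, so the causative suffix is -baj, giving *pazkotbaj*.
Since the final consonant of the causative form *pazkotbaj* is /j/ (coronal), it takes -ih, giving *pazkotbajih*.
Since the last vowel of the past-tense form *pazkotbajih* is /i/ (a front vowel), it takes -ip, giving *pazkotbajihip*.

pazkotbajihip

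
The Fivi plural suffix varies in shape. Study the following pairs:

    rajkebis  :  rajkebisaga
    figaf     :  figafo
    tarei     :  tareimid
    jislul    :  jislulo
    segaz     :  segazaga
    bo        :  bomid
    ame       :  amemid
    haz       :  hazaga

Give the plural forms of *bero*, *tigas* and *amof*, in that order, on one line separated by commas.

The suffix is conditioned by the final sound: -aga when the stem ends in a sibilant (*rajkebis*, *segaz*, *haz*); -o when the stem ends in a non-sibilant consonant (*figaf*, *jislul*); -mid when the stem ends in a vowel (*tarei*, *bo*, *ame*).
Since the final sound of *bero* is /o/ (a vowel), it takes -mid, giving *beromid*.
The final sound of *tigas* is /s/, which is a sibilant, so the suffix is -aga, giving *tigasaga*.
The final sound of *amof* is /f/, which is a non-sibilant consonant, so the suffix is -o, giving *amofo*.

beromid, tigasaga, amofo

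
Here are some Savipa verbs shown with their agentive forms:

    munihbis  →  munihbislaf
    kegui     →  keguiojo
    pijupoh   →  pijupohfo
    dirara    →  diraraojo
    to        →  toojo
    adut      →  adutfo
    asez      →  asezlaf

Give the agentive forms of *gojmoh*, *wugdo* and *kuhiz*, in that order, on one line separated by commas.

gojmohfo, wugdoojo, kuhizlaf

The suffix is conditioned by the final sound: -laf when the stem ends in a sibilant (*munihbis*, *asez*); -fo when the stem ends in a non-sibilant consonant (*pijupoh*, *adut*); -ojo when the stem ends in a vowel (*kegui*, *dirara*, *to*).
The final sound of *gojmoh* is /h/, which is a non-sibilant consonant, so the suffix is -fo, giving *gojmohfo*.
The final sound of *wugdo* is /o/, which is a vowel, so the suffix is -ojo, giving *wugdoojo*.
*kuhiz* — final sound /z/ (a sibilant) → -laf → *kuhizlaf*.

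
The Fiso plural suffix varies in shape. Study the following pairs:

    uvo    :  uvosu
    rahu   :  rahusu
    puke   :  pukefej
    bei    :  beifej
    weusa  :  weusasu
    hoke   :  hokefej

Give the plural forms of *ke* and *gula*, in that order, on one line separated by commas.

kefej, gulasu

The alternation tracks the last vowel of the stem — -fej when the last vowel of the stem is a front vowel (*puke*, *bei*, *hoke*); -su when the last vowel of the stem is a back vowel (*uvo*, *rahu*, *weusa*).
Since the last vowel of *ke* is /e/ (a front vowel), it takes -fej, giving *kefej*.
The last vowel of *gula* is /a/, which is a back vowel, so the suffix is -su, giving *gulasu*.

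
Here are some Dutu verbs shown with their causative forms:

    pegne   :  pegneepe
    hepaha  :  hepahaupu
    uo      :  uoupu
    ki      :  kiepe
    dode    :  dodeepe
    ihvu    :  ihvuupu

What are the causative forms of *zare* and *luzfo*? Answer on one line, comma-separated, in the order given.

Looking at the last vowel of each stem: -epe when the last vowel of the stem is a front vowel (*pegne*, *ki*, *dode*); -upu when the last vowel of the stem is a back vowel (*hepaha*, *uo*, *ihvu*).
*zare* — last vowel /e/ (a front vowel) → -epe → *zareepe*.
Since the last vowel of *luzfo* is /o/ (a back vowel), it takes -upu, giving *luzfoupu*.

zareepe, luzfoupu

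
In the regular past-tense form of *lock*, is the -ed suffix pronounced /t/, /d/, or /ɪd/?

/t/

The stem *lock* ends in a voiceless consonant other than /t/.
The -ed suffix is realized as /ɪd/ after /t, d/; as /t/ after other voiceless consonants; and as /d/ after other voiced sounds.
So -ed on *lock* is pronounced /t/.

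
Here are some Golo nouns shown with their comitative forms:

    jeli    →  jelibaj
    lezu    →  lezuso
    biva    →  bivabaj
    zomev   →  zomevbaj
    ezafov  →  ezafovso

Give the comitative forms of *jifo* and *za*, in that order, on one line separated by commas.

jifoso, zabaj

The alternation tracks the last vowel of the stem — -so when the last vowel of the stem is a rounded vowel (*lezu*, *ezafov*); -baj when the last vowel of the stem is an unrounded vowel (*jeli*, *biva*, *zomev*).
*jifo* — last vowel /o/ (a rounded vowel) → -so → *jifoso*.
The last vowel of *za* is /a/, which is an unrounded vowel, so the suffix is -baj, giving *zabaj*.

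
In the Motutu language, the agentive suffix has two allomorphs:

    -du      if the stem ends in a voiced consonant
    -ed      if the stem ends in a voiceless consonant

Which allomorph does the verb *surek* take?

*surek* — final consonant /k/ (voiceless) → -ed.

-ed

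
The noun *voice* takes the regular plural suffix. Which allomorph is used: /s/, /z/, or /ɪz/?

The stem *voice* ends in a sibilant (/s, z, ʃ, ʒ, tʃ, dʒ/).
The plural suffix surfaces as /ɪz/ after sibilants, /s/ after other voiceless consonants, and /z/ after other voiced sounds.
So the plural -s on *voice* is pronounced /ɪz/.

/ɪz/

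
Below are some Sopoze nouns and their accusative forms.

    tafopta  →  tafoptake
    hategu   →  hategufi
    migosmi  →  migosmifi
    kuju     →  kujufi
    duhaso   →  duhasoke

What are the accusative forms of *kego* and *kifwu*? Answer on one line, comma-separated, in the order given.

kegoke, kifwufi

The suffix is conditioned by the last vowel: -fi when the last vowel of the stem is a high vowel (*hategu*, *migosmi*, *kuju*); -ke when the last vowel of the stem is a non-high vowel (*tafopta*, *duhaso*).
The last vowel of *kego* is /o/, which is a non-high vowel, so the suffix is -ke, giving *kegoke*.
*kifwu*: last vowel = /u/, a high vowel → -fi → *kifwufi*.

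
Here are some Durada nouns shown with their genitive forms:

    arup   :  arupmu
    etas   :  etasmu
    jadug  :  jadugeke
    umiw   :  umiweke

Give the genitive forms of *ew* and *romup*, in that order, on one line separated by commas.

eweke, romupmu

The suffix is conditioned by the final consonant: -mu when the stem ends in a voiceless consonant (*arup*, *etas*); -eke when the stem ends in a voiced consonant (*jadug*, *umiw*).
*ew* — final consonant /w/ (voiced) → -eke → *eweke*.
Since the final consonant of *romup* is /p/ (voiceless), it takes -mu, giving *romupmu*.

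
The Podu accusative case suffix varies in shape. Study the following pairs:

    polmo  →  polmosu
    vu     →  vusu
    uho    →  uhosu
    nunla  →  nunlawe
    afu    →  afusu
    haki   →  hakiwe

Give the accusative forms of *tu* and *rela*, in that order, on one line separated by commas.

Looking at the last vowel of each stem: -su when the last vowel of the stem is a rounded vowel (*polmo*, *vu*, *uho*, *afu*); -we when the last vowel of the stem is an unrounded vowel (*nunla*, *haki*).
*tu*: last vowel = /u/, a rounded vowel → -su → *tusu*.
The last vowel of *rela* is /a/, which is an unrounded vowel, so the suffix is -we, giving *relawe*.

tusu, relawe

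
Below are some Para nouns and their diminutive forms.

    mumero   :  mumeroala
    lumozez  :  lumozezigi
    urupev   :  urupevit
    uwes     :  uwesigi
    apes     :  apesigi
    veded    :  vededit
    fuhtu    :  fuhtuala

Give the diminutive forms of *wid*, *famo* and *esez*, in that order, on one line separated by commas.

widit, famoala, esezigi

Looking at the final sound of each stem: -igi when the stem ends in a sibilant (*lumozez*, *uwes*, *apes*); -it when the stem ends in a non-sibilant consonant (*urupev*, *veded*); -ala when the stem ends in a vowel (*mumero*, *fuhtu*).
The final sound of *wid* is /d/, which is a non-sibilant consonant, so the suffix is -it, giving *widit*.
*famo*: final sound = /o/, a vowel → -ala → *famoala*.
*esez* — final sound /z/ (a sibilant) → -igi → *esezigi*.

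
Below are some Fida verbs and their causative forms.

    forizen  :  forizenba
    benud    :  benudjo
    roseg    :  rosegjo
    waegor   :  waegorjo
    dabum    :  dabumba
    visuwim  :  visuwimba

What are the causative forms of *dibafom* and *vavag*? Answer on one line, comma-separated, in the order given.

Looking at the final consonant of each stem: -ba when the stem ends in a nasal (*forizen*, *dabum*, *visuwim*); -jo when the stem ends in a non-nasal consonant (*benud*, *roseg*, *waegor*).
*dibafom*: final consonant = /m/, a nasal → -ba → *dibafomba*.
*vavag* — final consonant /g/ (non-nasal) → -jo → *vavagjo*.

dibafomba, vavagjo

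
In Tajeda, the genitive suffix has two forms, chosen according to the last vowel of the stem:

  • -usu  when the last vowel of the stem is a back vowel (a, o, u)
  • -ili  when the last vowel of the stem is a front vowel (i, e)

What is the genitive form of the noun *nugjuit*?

The last vowel of *nugjuit* is /i/, which is a front vowel, so the suffix is -ili, giving *nugjuitili*.

nugjuitili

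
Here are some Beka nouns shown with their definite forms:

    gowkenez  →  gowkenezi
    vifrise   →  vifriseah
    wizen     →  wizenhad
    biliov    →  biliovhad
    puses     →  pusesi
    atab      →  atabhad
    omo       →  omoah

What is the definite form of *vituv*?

The alternation tracks the final sound of the stem — -i when the stem ends in a sibilant (*gowkenez*, *puses*); -had when the stem ends in a non-sibilant consonant (*wizen*, *biliov*, *atab*); -ah when the stem ends in a vowel (*vifrise*, *omo*).
*vituv*: final sound = /v/, a non-sibilant consonant → -had → *vituvhad*.

vituvhad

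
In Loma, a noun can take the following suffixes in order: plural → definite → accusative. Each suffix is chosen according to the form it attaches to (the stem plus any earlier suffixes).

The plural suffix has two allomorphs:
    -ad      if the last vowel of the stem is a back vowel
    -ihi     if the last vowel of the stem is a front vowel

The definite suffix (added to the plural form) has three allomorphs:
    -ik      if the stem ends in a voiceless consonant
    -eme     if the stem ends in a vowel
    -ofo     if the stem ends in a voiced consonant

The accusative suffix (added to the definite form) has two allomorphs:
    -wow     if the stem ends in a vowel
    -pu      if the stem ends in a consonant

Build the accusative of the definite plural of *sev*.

*sev*: last vowel = /e/, a front vowel → -ihi → *sevihi*.
The plural form *sevihi*: final sound = /i/, a vowel → -eme → *sevihieme*.
The final sound of the definite form *sevihieme* is /e/, which is a vowel, so the accusative suffix is -wow, giving *sevihiemewow*.

sevihiemewow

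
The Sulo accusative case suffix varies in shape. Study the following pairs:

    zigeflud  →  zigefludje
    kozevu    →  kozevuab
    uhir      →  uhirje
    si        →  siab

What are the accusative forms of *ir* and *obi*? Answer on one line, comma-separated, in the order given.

irje, obiab

The suffix is conditioned by the final sound: -je when the stem ends in a consonant (*zigeflud*, *uhir*); -ab when the stem ends in a vowel (*kozevu*, *si*).
Since the final sound of *ir* is /r/ (a consonant), it takes -je, giving *irje*.
*obi*: final sound = /i/, a vowel → -ab → *obiab*.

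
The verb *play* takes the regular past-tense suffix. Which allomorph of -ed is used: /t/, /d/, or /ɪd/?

The stem *play* ends in a voiced sound other than /d/.
The -ed suffix is realized as /ɪd/ after /t, d/; as /t/ after other voiceless consonants; and as /d/ after other voiced sounds.
So -ed on *play* is pronounced /d/.

/d/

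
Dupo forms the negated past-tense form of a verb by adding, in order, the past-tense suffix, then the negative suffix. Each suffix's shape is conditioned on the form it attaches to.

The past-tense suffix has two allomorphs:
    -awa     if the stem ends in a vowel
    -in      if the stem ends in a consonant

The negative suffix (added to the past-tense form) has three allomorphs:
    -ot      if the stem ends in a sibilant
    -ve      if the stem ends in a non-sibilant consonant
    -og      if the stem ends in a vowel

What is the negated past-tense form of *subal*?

Since the final sound of *subal* is /l/ (a consonant), it takes -in, giving *subalin*.
Since the final sound of the past-tense form *subalin* is /n/ (a non-sibilant consonant), it takes -ve, giving *subalinve*.

subalinve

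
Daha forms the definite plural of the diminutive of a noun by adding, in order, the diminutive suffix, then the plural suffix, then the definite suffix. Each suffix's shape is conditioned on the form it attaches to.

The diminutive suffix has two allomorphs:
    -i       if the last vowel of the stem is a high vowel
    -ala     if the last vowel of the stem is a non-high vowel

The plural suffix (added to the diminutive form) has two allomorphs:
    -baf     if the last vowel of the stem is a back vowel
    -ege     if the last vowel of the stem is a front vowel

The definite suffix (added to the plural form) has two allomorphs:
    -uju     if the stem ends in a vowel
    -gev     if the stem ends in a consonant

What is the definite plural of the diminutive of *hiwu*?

*hiwu*: last vowel = /u/, a high vowel → -i → *hiwui*.
The diminutive form *hiwui* — last vowel /i/ (a front vowel) → -ege → *hiwuiege*.
The plural form *hiwuiege* — final sound /e/ (a vowel) → -uju → *hiwuiegeuju*.

hiwuiegeuju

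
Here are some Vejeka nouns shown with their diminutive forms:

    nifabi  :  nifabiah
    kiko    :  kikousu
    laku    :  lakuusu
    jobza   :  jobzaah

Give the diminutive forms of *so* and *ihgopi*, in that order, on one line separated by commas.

sousu, ihgopiah

The suffix is conditioned by the last vowel: -usu when the last vowel of the stem is a rounded vowel (*kiko*, *laku*); -ah when the last vowel of the stem is an unrounded vowel (*nifabi*, *jobza*).
*so* — last vowel /o/ (a rounded vowel) → -usu → *sousu*.
*ihgopi* — last vowel /i/ (an unrounded vowel) → -ah → *ihgopiah*.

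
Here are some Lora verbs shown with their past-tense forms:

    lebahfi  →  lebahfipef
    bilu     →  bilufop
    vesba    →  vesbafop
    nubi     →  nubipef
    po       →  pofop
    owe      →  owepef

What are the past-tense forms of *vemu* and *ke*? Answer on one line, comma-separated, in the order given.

The pattern is front/back vowel harmony: -pef when the last vowel of the stem is a front vowel (*lebahfi*, *nubi*, *owe*); -fop when the last vowel of the stem is a back vowel (*bilu*, *vesba*, *po*).
*vemu*: last vowel = /u/, a back vowel → -fop → *vemufop*.
*ke* — last vowel /e/ (a front vowel) → -pef → *kepef*.

vemufop, kepef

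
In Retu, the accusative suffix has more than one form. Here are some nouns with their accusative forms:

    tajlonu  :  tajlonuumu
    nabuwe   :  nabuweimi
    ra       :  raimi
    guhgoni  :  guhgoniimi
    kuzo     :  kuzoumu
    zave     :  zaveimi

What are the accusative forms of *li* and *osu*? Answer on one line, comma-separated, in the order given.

The suffix is conditioned by the last vowel: -umu when the last vowel of the stem is a rounded vowel (*tajlonu*, *kuzo*); -imi when the last vowel of the stem is an unrounded vowel (*nabuwe*, *ra*, *guhgoni*, *zave*).
Since the last vowel of *li* is /i/ (an unrounded vowel), it takes -imi, giving *liimi*.
The last vowel of *osu* is /u/, which is a rounded vowel, so the suffix is -umu, giving *osuumu*.

liimi, osuumu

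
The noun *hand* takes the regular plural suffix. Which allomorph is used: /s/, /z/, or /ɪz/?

/z/

The stem *hand* ends in a voiced non-sibilant sound.
The plural suffix surfaces as /ɪz/ after sibilants, /s/ after other voiceless consonants, and /z/ after other voiced sounds.
So the plural -s on *hand* is pronounced /z/.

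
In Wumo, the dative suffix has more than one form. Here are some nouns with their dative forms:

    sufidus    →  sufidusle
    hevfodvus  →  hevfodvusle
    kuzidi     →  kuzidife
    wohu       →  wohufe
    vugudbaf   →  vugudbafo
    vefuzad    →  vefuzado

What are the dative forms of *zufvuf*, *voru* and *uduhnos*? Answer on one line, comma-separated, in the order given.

The suffix is conditioned by the final sound: -le when the stem ends in a sibilant (*sufidus*, *hevfodvus*); -o when the stem ends in a non-sibilant consonant (*vugudbaf*, *vefuzad*); -fe when the stem ends in a vowel (*kuzidi*, *wohu*).
Since the final sound of *zufvuf* is /f/ (a non-sibilant consonant), it takes -o, giving *zufvufo*.
*voru* — final sound /u/ (a vowel) → -fe → *vorufe*.
*uduhnos*: final sound = /s/, a sibilant → -le → *uduhnosle*.

zufvufo, vorufe, uduhnosle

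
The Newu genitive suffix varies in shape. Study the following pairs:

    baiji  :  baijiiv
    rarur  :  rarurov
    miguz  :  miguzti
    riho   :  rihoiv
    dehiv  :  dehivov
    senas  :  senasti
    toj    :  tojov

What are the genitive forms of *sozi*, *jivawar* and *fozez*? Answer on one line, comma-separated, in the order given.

The suffix is conditioned by the final sound: -ti when the stem ends in a sibilant (*miguz*, *senas*); -ov when the stem ends in a non-sibilant consonant (*rarur*, *dehiv*, *toj*); -iv when the stem ends in a vowel (*baiji*, *riho*).
The final sound of *sozi* is /i/, which is a vowel, so the suffix is -iv, giving *soziiv*.
*jivawar*: final sound = /r/, a non-sibilant consonant → -ov → *jivawarov*.
The final sound of *fozez* is /z/, which is a sibilant, so the suffix is -ti, giving *fozezti*.

soziiv, jivawarov, fozezti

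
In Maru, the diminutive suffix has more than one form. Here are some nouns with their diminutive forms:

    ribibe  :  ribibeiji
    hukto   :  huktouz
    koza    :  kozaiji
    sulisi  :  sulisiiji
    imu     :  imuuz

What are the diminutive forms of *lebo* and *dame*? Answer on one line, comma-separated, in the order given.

lebouz, dameiji

The alternation tracks the last vowel of the stem — -uz when the last vowel of the stem is a rounded vowel (*hukto*, *imu*); -iji when the last vowel of the stem is an unrounded vowel (*ribibe*, *koza*, *sulisi*).
*lebo* — last vowel /o/ (a rounded vowel) → -uz → *lebouz*.
Since the last vowel of *dame* is /e/ (an unrounded vowel), it takes -iji, giving *dameiji*.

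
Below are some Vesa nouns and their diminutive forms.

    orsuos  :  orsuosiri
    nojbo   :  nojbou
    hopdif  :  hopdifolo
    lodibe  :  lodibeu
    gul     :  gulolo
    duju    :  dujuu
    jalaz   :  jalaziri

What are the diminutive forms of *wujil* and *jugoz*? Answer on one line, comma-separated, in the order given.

The suffix is conditioned by the final sound: -iri when the stem ends in a sibilant (*orsuos*, *jalaz*); -olo when the stem ends in a non-sibilant consonant (*hopdif*, *gul*); -u when the stem ends in a vowel (*nojbo*, *lodibe*, *duju*).
The final sound of *wujil* is /l/, which is a non-sibilant consonant, so the suffix is -olo, giving *wujilolo*.
*jugoz* — final sound /z/ (a sibilant) → -iri → *jugoziri*.

wujilolo, jugoziri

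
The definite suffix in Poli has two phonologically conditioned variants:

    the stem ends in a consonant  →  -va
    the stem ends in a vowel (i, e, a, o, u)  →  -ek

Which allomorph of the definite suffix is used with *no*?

*no* — final sound /o/ (a vowel) → -ek.

-ek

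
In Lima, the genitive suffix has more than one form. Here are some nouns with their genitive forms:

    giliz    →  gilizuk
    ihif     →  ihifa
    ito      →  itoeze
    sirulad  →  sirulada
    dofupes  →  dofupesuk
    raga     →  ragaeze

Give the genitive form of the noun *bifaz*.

bifazuk

Looking at the final sound of each stem: -uk when the stem ends in a sibilant (*giliz*, *dofupes*); -a when the stem ends in a non-sibilant consonant (*ihif*, *sirulad*); -eze when the stem ends in a vowel (*ito*, *raga*).
*bifaz* — final sound /z/ (a sibilant) → -uk → *bifazuk*.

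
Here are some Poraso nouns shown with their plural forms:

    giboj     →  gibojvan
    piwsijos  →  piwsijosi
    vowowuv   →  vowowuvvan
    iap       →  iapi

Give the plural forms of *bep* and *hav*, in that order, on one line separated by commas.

bepi, havvan

The alternation tracks the final consonant of the stem — -i when the stem ends in a voiceless consonant (*piwsijos*, *iap*); -van when the stem ends in a voiced consonant (*giboj*, *vowowuv*).
The final consonant of *bep* is /p/, which is voiceless, so the suffix is -i, giving *bepi*.
*hav* — final consonant /v/ (voiced) → -van → *havvan*.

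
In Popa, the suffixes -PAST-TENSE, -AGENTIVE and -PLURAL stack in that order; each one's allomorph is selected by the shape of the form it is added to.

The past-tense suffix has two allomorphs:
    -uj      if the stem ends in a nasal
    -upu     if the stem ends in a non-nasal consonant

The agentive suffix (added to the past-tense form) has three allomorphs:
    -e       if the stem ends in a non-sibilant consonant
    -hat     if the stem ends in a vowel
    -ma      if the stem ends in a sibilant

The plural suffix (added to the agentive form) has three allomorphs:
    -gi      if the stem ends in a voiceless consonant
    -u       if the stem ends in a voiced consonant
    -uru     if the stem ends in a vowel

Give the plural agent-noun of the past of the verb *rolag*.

The final consonant of *rolag* is /g/, which is non-nasal, so the past-tense suffix is -upu, giving *rolagupu*.
The final sound of the past-tense form *rolagupu* is /u/, which is a vowel, so the agentive suffix is -hat, giving *rolagupuhat*.
The final sound of the agentive form *rolagupuhat* is /t/, which is a voiceless consonant, so the plural suffix is -gi, giving *rolagupuhatgi*.

rolagupuhatgi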